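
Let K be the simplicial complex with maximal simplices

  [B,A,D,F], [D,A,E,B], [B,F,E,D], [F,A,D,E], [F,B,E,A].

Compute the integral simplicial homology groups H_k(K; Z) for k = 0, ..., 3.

Fix the vertex order A < B < D < E < F and write every simplex with vertices in increasing order. Then dim K = 3 and the simplices of K are:

  0-simplices (5): A, B, D, E, F
  1-simplices (10): AB, AD, AE, AF, BD, BE, BF, DE, DF, EF
  2-simplices (10): ABD, ABE, ABF, ADE, ADF, AEF, BDE, BDF, BEF, DEF
  3-simplices (5): ABDE, ABDF, ABEF, ADEF, BDEF

giving chain groups C_0 ≅ Z^5, C_1 ≅ Z^10, C_2 ≅ Z^10, C_3 ≅ Z^5.

∂_1: C_1 → C_0 sends each edge [p,q] (with p < q) to q − p.
The 5×10 boundary matrix has rank 4 and Smith normal form diag(1,1,1,1).

The boundary map ∂_2: C_2 → C_1 maps a triangle to the signed sum of its edges. For instance
  ∂ABE = BE − AE + AB,
  ∂BDF = DF − BF + BD.
The resulting 10×10 matrix has rank 6, and its Smith normal form has invariant factors (1,1,1,1,1,1).

The boundary map ∂_3: C_3 → C_2 sends each 3-simplex σ to the alternating sum Σ_i (−1)^i (σ with its i-th vertex removed). For instance
  ∂BDEF = DEF − BEF + BDF − BDE,
  ∂ABEF = BEF − AEF + ABF − ABE.
As a 10×5 matrix over Z this has rank 4, with invariant factors (1,1,1,1).

Now H_k = ker ∂_k / im ∂_{k+1}, so:

  H_0: rank C_0 − rank ∂_1 = 5 − 4 = 1, and the invariant factors of ∂_1 are all 1, so H_0 ≅ Z.
  H_1: rank ker ∂_1 − rank ∂_2 = (10 − 4) − 6 = 0, and the invariant factors of ∂_2 are all 1, so H_1 ≅ 0.
  H_2: rank ker ∂_2 − rank ∂_3 = (10 − 6) − 4 = 0, and the invariant factors of ∂_3 are all 1, so H_2 ≅ 0.
  H_3: rank ker ∂_3 − rank ∂_4 = (5 − 4) − 0 = 1, and there is no ∂_4, so H_3 ≅ Z.

H_0 = Z,  H_1 = 0,  H_2 = 0,  H_3 = Z.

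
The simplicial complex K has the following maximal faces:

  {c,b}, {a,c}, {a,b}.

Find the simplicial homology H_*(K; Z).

H_0 ≅ Z,  H_1 ≅ Z.

We work with the vertex ordering a < b < c. The simplices of K, each written with vertices in increasing order, are:

  0-simplices (3): a, b, c
  1-simplices (3): ab, ac, bc

Hence C_0 ≅ Z^3, C_1 ≅ Z^3.

The boundary map ∂_1: C_1 → C_0 sends each edge [p,q] (with p < q) to q − p. For instance
  ∂ac = c − a.
The resulting 3×3 matrix has rank 2, and its Smith normal form has invariant factors (1,1).

Reading off H_k = ker ∂_k / im ∂_{k+1}:

  H_0: rank C_0 − rank ∂_1 = 3 − 2 = 1, and the invariant factors of ∂_1 are all 1, so H_0 = Z.
  H_1: rank ker ∂_1 − rank ∂_2 = (3 − 2) − 0 = 1, and there is no ∂_2, so H_1 = Z.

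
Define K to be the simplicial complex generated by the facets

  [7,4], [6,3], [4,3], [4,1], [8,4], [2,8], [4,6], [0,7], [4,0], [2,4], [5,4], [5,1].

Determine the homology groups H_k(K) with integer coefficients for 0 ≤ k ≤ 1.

K has 9 vertices, 12 edges.
rank ∂_0 = 0, rank ∂_1 = 8 ⇒ b_0 = 9 − 0 − 8 = 1; all invariant factors of ∂_1 are 1 so no torsion. So H_0 = Z.
rank ∂_1 = 8, rank ∂_2 = 0 ⇒ b_1 = 12 − 8 − 0 = 4. So H_1 = Z^4.

H_0 = Z,  H_1 = Z^4.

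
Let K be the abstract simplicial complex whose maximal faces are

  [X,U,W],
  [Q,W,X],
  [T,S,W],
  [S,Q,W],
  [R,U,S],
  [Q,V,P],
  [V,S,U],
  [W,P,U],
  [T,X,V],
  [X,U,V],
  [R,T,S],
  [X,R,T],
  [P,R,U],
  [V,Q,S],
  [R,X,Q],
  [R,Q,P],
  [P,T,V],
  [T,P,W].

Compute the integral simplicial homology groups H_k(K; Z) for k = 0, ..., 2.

H_0 = Z,  H_1 = Z^2,  H_2 = Z.

We work with the vertex ordering P < Q < R < S < T < U < V < W < X. The simplices of K, each written with vertices in increasing order, are:

  0-simplices (9): P, Q, R, S, T, U, V, W, X
  1-simplices (27): PQ, PR, PT, PU, PV, PW, QR, QS, QV, QW, QX, RS, RT, RU, RX, ST, SU, SV, SW, TV, TW, TX, UV, UW, UX, VX, WX
  2-simplices (18): PQR, PQV, PRU, PTV, PTW, PUW, QRX, QSV, QSW, QWX, RST, RSU, RTX, STW, SUV, TVX, UVX, UWX

Hence C_0 ≅ Z^9, C_1 ≅ Z^27, C_2 ≅ Z^18.

∂_1: C_1 → C_0 sends each edge [p,q] (with p < q) to q − p. For instance
  ∂SV = V − S.
The resulting 9×27 matrix has rank 8, and its Smith normal form has invariant factors (1,1,1,1,1,1,1,1).

Boundary ∂_2: C_2 → C_1 sends each 2-simplex [p,q,r] to [q,r] − [p,r] + [p,q]. For instance
  ∂PRU = RU − PU + PR,
  ∂PQR = QR − PR + PQ.
The resulting 27×18 matrix has rank 17, and its Smith normal form has invariant factors (1,1,1,1,1,1,1,1,1,1,1,1,1,1,1,1,1).

Now H_k = ker ∂_k / im ∂_{k+1}, so:

  H_0: rank C_0 − rank ∂_1 = 9 − 8 = 1, and the invariant factors of ∂_1 are all 1, so H_0 = Z.
  H_1: rank ker ∂_1 − rank ∂_2 = (27 − 8) − 17 = 2, and the invariant factors of ∂_2 are all 1, so H_1 = Z^2.
  H_2: rank ker ∂_2 − rank ∂_3 = (18 − 17) − 0 = 1, and there is no ∂_3, so H_2 = Z.

As a check, the Euler characteristic is 9 − 27 + 18 = 0, which agrees with 1 − 2 + 1 = 0.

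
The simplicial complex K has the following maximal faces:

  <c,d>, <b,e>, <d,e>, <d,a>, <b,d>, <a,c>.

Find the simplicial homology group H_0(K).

We work with the vertex ordering a < b < c < d < e. The simplices of K, each written with vertices in increasing order, are:

  0-simplices (5): a, b, c, d, e
  1-simplices (6): ac, ad, bd, be, cd, de

Hence C_0 ≅ Z^5, C_1 ≅ Z^6.

∂_1: C_1 → C_0 maps an edge to its endpoints' difference, ∂[p,q] = q − p. For instance
  ∂be = e − b.
The resulting 5×6 matrix has rank 4, and its Smith normal form has invariant factors (1,1,1,1).

Reading off H_k = ker ∂_k / im ∂_{k+1}:

  H_0: rank C_0 − rank ∂_1 = 5 − 4 = 1, and the invariant factors of ∂_1 are all 1, so H_0 ≅ Z.

H_0 = Z.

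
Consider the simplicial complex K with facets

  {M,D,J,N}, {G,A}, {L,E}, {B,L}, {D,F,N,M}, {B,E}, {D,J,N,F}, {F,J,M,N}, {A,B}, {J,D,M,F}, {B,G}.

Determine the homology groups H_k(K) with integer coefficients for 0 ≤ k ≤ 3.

K has 10 vertices, 16 edges, 10 triangles, 5 3-simplices.
rank ∂_0 = 0, rank ∂_1 = 8 ⇒ b_0 = 10 − 0 − 8 = 2; all invariant factors of ∂_1 are 1 so no torsion. So H_0 = Z^2.
rank ∂_1 = 8, rank ∂_2 = 6 ⇒ b_1 = 16 − 8 − 6 = 2; all invariant factors of ∂_2 are 1 so no torsion. So H_1 = Z^2.
rank ∂_2 = 6, rank ∂_3 = 4 ⇒ b_2 = 10 − 6 − 4 = 0; all invariant factors of ∂_3 are 1 so no torsion. So H_2 = 0.
rank ∂_3 = 4, rank ∂_4 = 0 ⇒ b_3 = 5 − 4 − 0 = 1. So H_3 = Z.

H_0 ≅ Z^2,  H_1 ≅ Z^2,  H_2 = 0,  H_3 ≅ Z.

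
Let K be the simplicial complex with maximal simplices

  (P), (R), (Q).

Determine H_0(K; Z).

H_0 ≅ Z^3.

Order the vertices as P < Q < R. Listing each simplex with vertices in this order, K has dimension 0 with simplices:

  0-simplices (3): P, Q, R

so the chain groups are C_0 ≅ Z^3.

Now H_k = ker ∂_k / im ∂_{k+1}, so:

  H_0: rank C_0 − rank ∂_1 = 3 − 0 = 3, and there is no ∂_1, so H_0 ≅ Z^3.

(K is a triangulation of a set of 3 points.)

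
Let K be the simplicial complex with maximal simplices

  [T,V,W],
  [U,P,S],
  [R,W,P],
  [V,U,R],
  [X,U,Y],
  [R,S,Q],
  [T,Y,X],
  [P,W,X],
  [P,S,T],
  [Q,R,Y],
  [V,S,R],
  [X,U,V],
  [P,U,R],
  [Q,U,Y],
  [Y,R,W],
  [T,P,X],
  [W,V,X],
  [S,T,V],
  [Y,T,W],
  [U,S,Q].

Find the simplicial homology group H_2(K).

H_2 ≅ 0.

K has 10 vertices, 30 edges, 20 triangles.
rank ∂_2 = 20, rank ∂_3 = 0 ⇒ b_2 = 20 − 20 − 0 = 0. So H_2 = 0.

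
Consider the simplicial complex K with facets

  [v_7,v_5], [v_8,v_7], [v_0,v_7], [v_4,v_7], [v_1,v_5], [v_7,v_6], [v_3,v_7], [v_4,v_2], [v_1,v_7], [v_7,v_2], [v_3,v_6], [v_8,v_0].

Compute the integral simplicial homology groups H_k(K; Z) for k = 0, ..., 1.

H_0 ≅ Z,  H_1 ≅ Z^4.

Order the vertices as v_0 < v_1 < v_2 < v_3 < v_4 < v_5 < v_6 < v_7 < v_8. Listing each simplex with vertices in this order, K has dimension 1 with simplices:

  0-simplices (9): [v_0], [v_1], [v_2], [v_3], [v_4], [v_5], [v_6], [v_7], [v_8]
  1-simplices (12): [v_0,v_7], [v_0,v_8], [v_1,v_5], [v_1,v_7], [v_2,v_4], [v_2,v_7], [v_3,v_6], [v_3,v_7], [v_4,v_7], [v_5,v_7], [v_6,v_7], [v_7,v_8]

Hence C_0 ≅ Z^9, C_1 ≅ Z^12.

Boundary ∂_1: C_1 → C_0 sends each edge [p,q] (with p < q) to q − p. For instance
  ∂[v_0,v_8] = [v_8] − [v_0].
This gives a 9×12 integer matrix of rank 8; reducing to Smith normal form yields diagonal entries (1,1,1,1,1,1,1,1).

Computing H_k = (kernel of ∂_k) / (image of ∂_{k+1}):

  H_0: rank C_0 − rank ∂_1 = 9 − 8 = 1, and the invariant factors of ∂_1 are all 1, so H_0 ≅ Z.
  H_1: rank ker ∂_1 − rank ∂_2 = (12 − 8) − 0 = 4, and there is no ∂_2, so H_1 ≅ Z^4.

As a check, the Euler characteristic is 9 − 12 = -3, which agrees with 1 − 4 = -3.
(K is a triangulation of a wedge of 4 circles.)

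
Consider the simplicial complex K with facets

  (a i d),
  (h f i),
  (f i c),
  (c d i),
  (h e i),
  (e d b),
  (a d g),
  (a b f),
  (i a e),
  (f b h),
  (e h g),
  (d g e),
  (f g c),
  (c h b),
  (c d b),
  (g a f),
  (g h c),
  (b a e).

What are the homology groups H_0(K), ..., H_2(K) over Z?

We work with the vertex ordering a < b < c < d < e < f < g < h < i. The simplices of K, each written with vertices in increasing order, are:

  0-simplices (9): a, b, c, d, e, f, g, h, i
  1-simplices (27): ab, ad, ae, af, ag, ai, bc, bd, be, bf, bh, cd, cf, cg, ch, ci, de, dg, di, eg, eh, ei, fg, fh, fi, gh, hi
  2-simplices (18): abe, abf, adg, adi, aei, afg, bcd, bch, bde, bfh, cdi, cfg, cfi, cgh, deg, egh, ehi, fhi

so the chain groups are C_0 ≅ Z^9, C_1 ≅ Z^27, C_2 ≅ Z^18.

The boundary map ∂_1: C_1 → C_0 is given by ∂[p,q] = [q] − [p]. For instance
  ∂ab = b − a.
This gives a 9×27 integer matrix of rank 8; reducing to Smith normal form yields diagonal entries (1,1,1,1,1,1,1,1).

Boundary ∂_2: C_2 → C_1 sends each 2-simplex [p,q,r] to [q,r] − [p,r] + [p,q]. For instance
  ∂deg = eg − dg + de,
  ∂abf = bf − af + ab.
As a 27×18 matrix over Z this has rank 18, with invariant factors (1,1,1,1,1,1,1,1,1,1,1,1,1,1,1,1,1,2).

From H_k ≅ ker(∂_k) / im(∂_{k+1}) we obtain:

  H_0: rank C_0 − rank ∂_1 = 9 − 8 = 1, and the invariant factors of ∂_1 are all 1, so H_0 = Z.
  H_1: rank ker ∂_1 − rank ∂_2 = (27 − 8) − 18 = 1, and ∂_2 has invariant factor 2 > 1, so H_1 = Z ⊕ Z/2Z.
  H_2: rank ker ∂_2 − rank ∂_3 = (18 − 18) − 0 = 0, and there is no ∂_3, so H_2 = 0.

H_0 ≅ Z,  H_1 ≅ Z ⊕ Z/2Z,  H_2 = 0.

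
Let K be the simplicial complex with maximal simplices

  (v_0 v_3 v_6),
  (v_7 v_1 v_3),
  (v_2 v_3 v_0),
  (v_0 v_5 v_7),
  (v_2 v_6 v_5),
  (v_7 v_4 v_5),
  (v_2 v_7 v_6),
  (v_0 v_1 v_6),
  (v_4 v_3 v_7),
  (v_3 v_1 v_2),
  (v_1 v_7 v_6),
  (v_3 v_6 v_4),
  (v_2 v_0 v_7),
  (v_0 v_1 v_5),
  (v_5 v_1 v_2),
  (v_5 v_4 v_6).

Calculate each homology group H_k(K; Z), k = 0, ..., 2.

Fix the vertex order v_0 < v_1 < v_2 < v_3 < v_4 < v_5 < v_6 < v_7 and write every simplex with vertices in increasing order. Then dim K = 2 and the simplices of K are:

  0-simplices (8): [v_0], [v_1], [v_2], [v_3], [v_4], [v_5], [v_6], [v_7]
  1-simplices (24): (24 of them)
  2-simplices (16): (16 of them)

so the chain groups are C_0 ≅ Z^8, C_1 ≅ Z^24, C_2 ≅ Z^16.

The boundary map ∂_1: C_1 → C_0 sends each edge [p,q] (with p < q) to q − p.
The 8×24 boundary matrix has rank 7 and Smith normal form diag(1,1,1,1,1,1,1).

Boundary ∂_2: C_2 → C_1 sends each 2-simplex [p,q,r] to [q,r] − [p,r] + [p,q]. For instance
  ∂[v_4,v_5,v_7] = [v_5,v_7] − [v_4,v_7] + [v_4,v_5],
  ∂[v_0,v_1,v_5] = [v_1,v_5] − [v_0,v_5] + [v_0,v_1].
The 24×16 boundary matrix has rank 15 and Smith normal form diag(1,1,1,1,1,1,1,1,1,1,1,1,1,1,1).

Now H_k = ker ∂_k / im ∂_{k+1}, so:

  H_0: rank C_0 − rank ∂_1 = 8 − 7 = 1, and the invariant factors of ∂_1 are all 1, so H_0 ≅ Z.
  H_1: rank ker ∂_1 − rank ∂_2 = (24 − 7) − 15 = 2, and the invariant factors of ∂_2 are all 1, so H_1 ≅ Z^2.
  H_2: rank ker ∂_2 − rank ∂_3 = (16 − 15) − 0 = 1, and there is no ∂_3, so H_2 ≅ Z.

H_0 ≅ Z,  H_1 ≅ Z^2,  H_2 ≅ Z.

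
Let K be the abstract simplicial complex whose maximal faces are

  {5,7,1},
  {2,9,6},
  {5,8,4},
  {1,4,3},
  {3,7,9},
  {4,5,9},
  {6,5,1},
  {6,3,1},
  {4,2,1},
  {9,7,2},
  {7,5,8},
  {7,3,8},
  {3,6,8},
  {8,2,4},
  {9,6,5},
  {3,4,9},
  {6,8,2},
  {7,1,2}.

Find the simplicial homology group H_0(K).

H_0 = Z.

Fix the vertex order 1 < 2 < 3 < 4 < 5 < 6 < 7 < 8 < 9 and write every simplex with vertices in increasing order. Then dim K = 2 and the simplices of K are:

  0-simplices (9): [1], [2], [3], [4], [5], [6], [7], [8], [9]
  1-simplices (27): (27 of them)
  2-simplices (18): [1,2,4], [1,2,7], [1,3,4], [1,3,6], [1,5,6], [1,5,7], [2,4,8], [2,6,8], [2,6,9], [2,7,9], [3,4,9], [3,6,8], [3,7,8], [3,7,9], [4,5,8], [4,5,9], [5,6,9], [5,7,8]

so the chain groups are C_0 ≅ Z^9, C_1 ≅ Z^27, C_2 ≅ Z^18.

Boundary ∂_1: C_1 → C_0 maps an edge to its endpoints' difference, ∂[p,q] = q − p. For instance
  ∂[5,9] = [9] − [5].
This gives a 9×27 integer matrix of rank 8; reducing to Smith normal form yields diagonal entries (1,1,1,1,1,1,1,1).

∂_2: C_2 → C_1 acts by ∂[p,q,r] = [q,r] − [p,r] + [p,q]. For instance
  ∂[1,3,4] = [3,4] − [1,4] + [1,3],
  ∂[2,7,9] = [7,9] − [2,9] + [2,7].
As a 27×18 matrix over Z this has rank 17, with invariant factors (1,1,1,1,1,1,1,1,1,1,1,1,1,1,1,1,1).

Reading off H_k = ker ∂_k / im ∂_{k+1}:

  H_0: rank C_0 − rank ∂_1 = 9 − 8 = 1, and the invariant factors of ∂_1 are all 1, so H_0 ≅ Z.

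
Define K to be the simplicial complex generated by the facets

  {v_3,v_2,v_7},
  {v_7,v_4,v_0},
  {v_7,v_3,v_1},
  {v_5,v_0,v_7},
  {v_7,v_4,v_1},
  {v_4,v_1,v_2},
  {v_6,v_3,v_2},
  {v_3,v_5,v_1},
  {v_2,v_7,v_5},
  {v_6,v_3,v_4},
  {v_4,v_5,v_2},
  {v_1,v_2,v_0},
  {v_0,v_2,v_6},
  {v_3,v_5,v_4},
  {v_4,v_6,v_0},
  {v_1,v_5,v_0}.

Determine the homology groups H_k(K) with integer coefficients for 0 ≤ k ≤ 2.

H_0 ≅ Z,  H_1 ≅ Z^2,  H_2 ≅ Z.

Order the vertices as v_0 < v_1 < v_2 < v_3 < v_4 < v_5 < v_6 < v_7. Listing each simplex with vertices in this order, K has dimension 2 with simplices:

  0-simplices (8): [v_0], [v_1], [v_2], [v_3], [v_4], [v_5], [v_6], [v_7]
  1-simplices (24): (24 of them)
  2-simplices (16): (16 of them)

Hence C_0 ≅ Z^8, C_1 ≅ Z^24, C_2 ≅ Z^16.

The boundary map ∂_1: C_1 → C_0 sends each edge [p,q] (with p < q) to q − p. For instance
  ∂[v_4,v_6] = [v_6] − [v_4].
The resulting 8×24 matrix has rank 7, and its Smith normal form has invariant factors (1,1,1,1,1,1,1).

Boundary ∂_2: C_2 → C_1 sends each 2-simplex [p,q,r] to [q,r] − [p,r] + [p,q]. For instance
  ∂[v_2,v_5,v_7] = [v_5,v_7] − [v_2,v_7] + [v_2,v_5],
  ∂[v_2,v_3,v_6] = [v_3,v_6] − [v_2,v_6] + [v_2,v_3].
As a 24×16 matrix over Z this has rank 15, with invariant factors (1,1,1,1,1,1,1,1,1,1,1,1,1,1,1).

Reading off H_k = ker ∂_k / im ∂_{k+1}:

  H_0: rank C_0 − rank ∂_1 = 8 − 7 = 1, and the invariant factors of ∂_1 are all 1, so H_0 ≅ Z.
  H_1: rank ker ∂_1 − rank ∂_2 = (24 − 7) − 15 = 2, and the invariant factors of ∂_2 are all 1, so H_1 ≅ Z^2.
  H_2: rank ker ∂_2 − rank ∂_3 = (16 − 15) − 0 = 1, and there is no ∂_3, so H_2 ≅ Z.

As a check, the Euler characteristic is 8 − 24 + 16 = 0, which agrees with 1 − 2 + 1 = 0.
(K is a triangulation of the torus T^2.)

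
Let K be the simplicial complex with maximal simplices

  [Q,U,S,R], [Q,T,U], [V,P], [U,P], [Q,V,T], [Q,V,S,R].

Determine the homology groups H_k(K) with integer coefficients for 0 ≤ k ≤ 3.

Take the total order P < Q < R < S < T < U < V on the vertex set. Then K (dimension 3) consists of the simplices:

  0-simplices (7): P, Q, R, S, T, U, V
  1-simplices (14): PU, PV, QR, QS, QT, QU, QV, RS, RU, RV, SU, SV, TU, TV
  2-simplices (9): QRS, QRU, QRV, QSU, QSV, QTU, QTV, RSU, RSV
  3-simplices (2): QRSU, QRSV

giving chain groups C_0 ≅ Z^7, C_1 ≅ Z^14, C_2 ≅ Z^9, C_3 ≅ Z^2.

∂_1: C_1 → C_0 is given by ∂[p,q] = [q] − [p]. For instance
  ∂RS = S − R.
The 7×14 boundary matrix has rank 6 and Smith normal form diag(1,1,1,1,1,1).

Boundary ∂_2: C_2 → C_1 acts by ∂[p,q,r] = [q,r] − [p,r] + [p,q]. For instance
  ∂RSV = SV − RV + RS,
  ∂QRS = RS − QS + QR.
The resulting 14×9 matrix has rank 7, and its Smith normal form has invariant factors (1,1,1,1,1,1,1).

∂_3: C_3 → C_2 sends each 3-simplex σ to the alternating sum Σ_i (−1)^i (σ with its i-th vertex removed). For instance
  ∂QRSV = RSV − QSV + QRV − QRS,
  ∂QRSU = RSU − QSU + QRU − QRS.
This gives a 9×2 integer matrix of rank 2; reducing to Smith normal form yields diagonal entries (1,1).

Now H_k = ker ∂_k / im ∂_{k+1}, so:

  H_0: rank C_0 − rank ∂_1 = 7 − 6 = 1, and the invariant factors of ∂_1 are all 1, so H_0 ≅ Z.
  H_1: rank ker ∂_1 − rank ∂_2 = (14 − 6) − 7 = 1, and the invariant factors of ∂_2 are all 1, so H_1 ≅ Z.
  H_2: rank ker ∂_2 − rank ∂_3 = (9 − 7) − 2 = 0, and the invariant factors of ∂_3 are all 1, so H_2 ≅ 0.
  H_3: rank ker ∂_3 − rank ∂_4 = (2 − 2) − 0 = 0, and there is no ∂_4, so H_3 ≅ 0.

H_0 ≅ Z,  H_1 ≅ Z,  H_2 = 0,  H_3 = 0.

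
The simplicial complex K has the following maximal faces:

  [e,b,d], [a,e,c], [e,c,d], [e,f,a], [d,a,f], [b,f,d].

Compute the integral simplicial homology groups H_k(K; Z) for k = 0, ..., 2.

H_0 = Z,  H_1 = Z,  H_2 = 0.

We work with the vertex ordering a < b < c < d < e < f. The simplices of K, each written with vertices in increasing order, are:

  0-simplices (6): a, b, c, d, e, f
  1-simplices (12): ac, ad, ae, af, bd, be, bf, cd, ce, de, df, ef
  2-simplices (6): ace, adf, aef, bde, bdf, cde

giving chain groups C_0 ≅ Z^6, C_1 ≅ Z^12, C_2 ≅ Z^6.

∂_1: C_1 → C_0 sends each edge [p,q] (with p < q) to q − p. For instance
  ∂bf = f − b.
This gives a 6×12 integer matrix of rank 5; reducing to Smith normal form yields diagonal entries (1,1,1,1,1).

The boundary map ∂_2: C_2 → C_1 acts by ∂[p,q,r] = [q,r] − [p,r] + [p,q]. For instance
  ∂aef = ef − af + ae,
  ∂cde = de − ce + cd.
As a 12×6 matrix over Z this has rank 6, with invariant factors (1,1,1,1,1,1).

Computing H_k = (kernel of ∂_k) / (image of ∂_{k+1}):

  H_0: rank C_0 − rank ∂_1 = 6 − 5 = 1, and the invariant factors of ∂_1 are all 1, so H_0 = Z.
  H_1: rank ker ∂_1 − rank ∂_2 = (12 − 5) − 6 = 1, and the invariant factors of ∂_2 are all 1, so H_1 = Z.
  H_2: rank ker ∂_2 − rank ∂_3 = (6 − 6) − 0 = 0, and there is no ∂_3, so H_2 = 0.

(K is a triangulation of the cylinder S^1 x I.)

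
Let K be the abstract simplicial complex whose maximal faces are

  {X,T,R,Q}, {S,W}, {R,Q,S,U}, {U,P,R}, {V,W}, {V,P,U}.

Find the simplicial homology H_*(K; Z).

K has 9 vertices, 17 edges, 10 triangles, 2 3-simplices.
rank ∂_0 = 0, rank ∂_1 = 8 ⇒ b_0 = 9 − 0 − 8 = 1; all invariant factors of ∂_1 are 1 so no torsion. So H_0 ≅ Z.
rank ∂_1 = 8, rank ∂_2 = 8 ⇒ b_1 = 17 − 8 − 8 = 1; all invariant factors of ∂_2 are 1 so no torsion. So H_1 ≅ Z.
rank ∂_2 = 8, rank ∂_3 = 2 ⇒ b_2 = 10 − 8 − 2 = 0; all invariant factors of ∂_3 are 1 so no torsion. So H_2 ≅ 0.
rank ∂_3 = 2, rank ∂_4 = 0 ⇒ b_3 = 2 − 2 − 0 = 0. So H_3 ≅ 0.

H_0 ≅ Z,  H_1 ≅ Z,  H_2 = 0,  H_3 = 0.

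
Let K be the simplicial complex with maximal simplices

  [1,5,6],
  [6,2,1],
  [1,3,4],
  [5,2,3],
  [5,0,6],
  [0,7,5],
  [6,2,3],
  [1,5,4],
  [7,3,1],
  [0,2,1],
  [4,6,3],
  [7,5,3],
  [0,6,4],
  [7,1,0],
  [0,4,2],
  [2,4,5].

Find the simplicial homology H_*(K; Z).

H_0 = Z,  H_1 = Z^2,  H_2 = Z.

Fix the vertex order 0 < 1 < 2 < 3 < 4 < 5 < 6 < 7 and write every simplex with vertices in increasing order. Then dim K = 2 and the simplices of K are:

  0-simplices (8): [0], [1], [2], [3], [4], [5], [6], [7]
  1-simplices (24): (24 of them)
  2-simplices (16): [0,1,2], [0,1,7], [0,2,4], [0,4,6], [0,5,6], [0,5,7], [1,2,6], [1,3,4], [1,3,7], [1,4,5], [1,5,6], [2,3,5], [2,3,6], [2,4,5], [3,4,6], [3,5,7]

so the chain groups are C_0 ≅ Z^8, C_1 ≅ Z^24, C_2 ≅ Z^16.

∂_1: C_1 → C_0 maps an edge to its endpoints' difference, ∂[p,q] = q − p. For instance
  ∂[0,2] = [2] − [0].
As a 8×24 matrix over Z this has rank 7, with invariant factors (1,1,1,1,1,1,1).

∂_2: C_2 → C_1 maps a triangle to the signed sum of its edges. For instance
  ∂[3,4,6] = [4,6] − [3,6] + [3,4],
  ∂[0,1,7] = [1,7] − [0,7] + [0,1].
The 24×16 boundary matrix has rank 15 and Smith normal form diag(1,1,1,1,1,1,1,1,1,1,1,1,1,1,1).

From H_k ≅ ker(∂_k) / im(∂_{k+1}) we obtain:

  H_0: rank C_0 − rank ∂_1 = 8 − 7 = 1, and the invariant factors of ∂_1 are all 1, so H_0 = Z.
  H_1: rank ker ∂_1 − rank ∂_2 = (24 − 7) − 15 = 2, and the invariant factors of ∂_2 are all 1, so H_1 = Z^2.
  H_2: rank ker ∂_2 − rank ∂_3 = (16 − 15) − 0 = 1, and there is no ∂_3, so H_2 = Z.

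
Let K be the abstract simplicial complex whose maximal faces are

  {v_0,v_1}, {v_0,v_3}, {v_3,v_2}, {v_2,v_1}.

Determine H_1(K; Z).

We work with the vertex ordering v_0 < v_1 < v_2 < v_3. The simplices of K, each written with vertices in increasing order, are:

  0-simplices (4): [v_0], [v_1], [v_2], [v_3]
  1-simplices (4): [v_0,v_1], [v_0,v_3], [v_1,v_2], [v_2,v_3]

Hence C_0 ≅ Z^4, C_1 ≅ Z^4.

∂_1: C_1 → C_0 maps an edge to its endpoints' difference, ∂[p,q] = q − p. For instance
  ∂[v_1,v_2] = [v_2] − [v_1].
This gives a 4×4 integer matrix of rank 3; reducing to Smith normal form yields diagonal entries (1,1,1).

Computing H_k = (kernel of ∂_k) / (image of ∂_{k+1}):

  H_1: rank ker ∂_1 − rank ∂_2 = (4 − 3) − 0 = 1, and there is no ∂_2, so H_1 ≅ Z.

(K is a triangulation of the circle S^1.)

H_1 = Z.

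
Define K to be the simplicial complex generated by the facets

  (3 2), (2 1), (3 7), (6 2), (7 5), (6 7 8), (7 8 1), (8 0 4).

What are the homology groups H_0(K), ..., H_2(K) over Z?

H_0 = Z,  H_1 = Z^2,  H_2 = 0.

Fix the vertex order 0 < 1 < 2 < 3 < 4 < 5 < 6 < 7 < 8 and write every simplex with vertices in increasing order. Then dim K = 2 and the simplices of K are:

  0-simplices (9): [0], [1], [2], [3], [4], [5], [6], [7], [8]
  1-simplices (13): [0,4], [0,8], [1,2], [1,7], [1,8], [2,3], [2,6], [3,7], [4,8], [5,7], [6,7], [6,8], [7,8]
  2-simplices (3): [0,4,8], [1,7,8], [6,7,8]

so the chain groups are C_0 ≅ Z^9, C_1 ≅ Z^13, C_2 ≅ Z^3.

Boundary ∂_1: C_1 → C_0 sends each edge [p,q] (with p < q) to q − p. For instance
  ∂[7,8] = [8] − [7].
This gives a 9×13 integer matrix of rank 8; reducing to Smith normal form yields diagonal entries (1,1,1,1,1,1,1,1).

Boundary ∂_2: C_2 → C_1 maps a triangle to the signed sum of its edges. For instance
  ∂[0,4,8] = [4,8] − [0,8] + [0,4],
  ∂[1,7,8] = [7,8] − [1,8] + [1,7].
The resulting 13×3 matrix has rank 3, and its Smith normal form has invariant factors (1,1,1).

Reading off H_k = ker ∂_k / im ∂_{k+1}:

  H_0: rank C_0 − rank ∂_1 = 9 − 8 = 1, and the invariant factors of ∂_1 are all 1, so H_0 ≅ Z.
  H_1: rank ker ∂_1 − rank ∂_2 = (13 − 8) − 3 = 2, and the invariant factors of ∂_2 are all 1, so H_1 ≅ Z^2.
  H_2: rank ker ∂_2 − rank ∂_3 = (3 − 3) − 0 = 0, and there is no ∂_3, so H_2 ≅ 0.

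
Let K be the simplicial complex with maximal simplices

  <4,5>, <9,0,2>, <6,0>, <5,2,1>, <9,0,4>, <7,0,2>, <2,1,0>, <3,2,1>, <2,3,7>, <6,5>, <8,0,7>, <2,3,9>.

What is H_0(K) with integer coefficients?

Order the vertices as 0 < 1 < 2 < 3 < 4 < 5 < 6 < 7 < 8 < 9. Listing each simplex with vertices in this order, K has dimension 2 with simplices:

  0-simplices (10): [0], [1], [2], [3], [4], [5], [6], [7], [8], [9]
  1-simplices (20): [0,1], [0,2], [0,4], [0,6], [0,7], [0,8], [0,9], [1,2], [1,3], [1,5], [2,3], [2,5], [2,7], [2,9], [3,7], [3,9], [4,5], [4,9], [5,6], [7,8]
  2-simplices (9): [0,1,2], [0,2,7], [0,2,9], [0,4,9], [0,7,8], [1,2,3], [1,2,5], [2,3,7], [2,3,9]

so the chain groups are C_0 ≅ Z^10, C_1 ≅ Z^20, C_2 ≅ Z^9.

The boundary map ∂_1: C_1 → C_0 sends each edge [p,q] (with p < q) to q − p. For instance
  ∂[0,9] = [9] − [0].
As a 10×20 matrix over Z this has rank 9, with invariant factors (1,1,1,1,1,1,1,1,1).

∂_2: C_2 → C_1 maps a triangle to the signed sum of its edges. For instance
  ∂[1,2,5] = [2,5] − [1,5] + [1,2],
  ∂[2,3,9] = [3,9] − [2,9] + [2,3].
As a 20×9 matrix over Z this has rank 9, with invariant factors (1,1,1,1,1,1,1,1,1).

From H_k ≅ ker(∂_k) / im(∂_{k+1}) we obtain:

  H_0: rank C_0 − rank ∂_1 = 10 − 9 = 1, and the invariant factors of ∂_1 are all 1, so H_0 = Z.

H_0 ≅ Z.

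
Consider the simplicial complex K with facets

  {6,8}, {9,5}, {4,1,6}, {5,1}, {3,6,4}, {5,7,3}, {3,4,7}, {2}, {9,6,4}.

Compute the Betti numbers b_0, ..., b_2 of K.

Fix the vertex order 1 < 2 < 3 < 4 < 5 < 6 < 7 < 8 < 9 and write every simplex with vertices in increasing order. Then dim K = 2 and the simplices of K are:

  0-simplices (9): [1], [2], [3], [4], [5], [6], [7], [8], [9]
  1-simplices (14): [1,4], [1,5], [1,6], [3,4], [3,5], [3,6], [3,7], [4,6], [4,7], [4,9], [5,7], [5,9], [6,8], [6,9]
  2-simplices (5): [1,4,6], [3,4,6], [3,4,7], [3,5,7], [4,6,9]

so the chain groups are C_0 ≅ Z^9, C_1 ≅ Z^14, C_2 ≅ Z^5.

∂_1: C_1 → C_0 sends each edge [p,q] (with p < q) to q − p.
This gives a 9×14 integer matrix of rank 7; reducing to Smith normal form yields diagonal entries (1,1,1,1,1,1,1).

The boundary map ∂_2: C_2 → C_1 maps a triangle to the signed sum of its edges. For instance
  ∂[3,4,7] = [4,7] − [3,7] + [3,4],
  ∂[3,5,7] = [5,7] − [3,7] + [3,5].
As a 14×5 matrix over Z this has rank 5, with invariant factors (1,1,1,1,1).

Reading off H_k = ker ∂_k / im ∂_{k+1}:

  H_0: rank C_0 − rank ∂_1 = 9 − 7 = 2, and the invariant factors of ∂_1 are all 1, so H_0 ≅ Z^2.
  H_1: rank ker ∂_1 − rank ∂_2 = (14 − 7) − 5 = 2, and the invariant factors of ∂_2 are all 1, so H_1 ≅ Z^2.
  H_2: rank ker ∂_2 − rank ∂_3 = (5 − 5) − 0 = 0, and there is no ∂_3, so H_2 ≅ 0.

As a check, the Euler characteristic is 9 − 14 + 5 = 0, which agrees with 2 − 2 + 0 = 0.

Hence the Betti numbers are b_0 = 2, b_1 = 2, b_2 = 0.

b_0 = 2, b_1 = 2, b_2 = 0.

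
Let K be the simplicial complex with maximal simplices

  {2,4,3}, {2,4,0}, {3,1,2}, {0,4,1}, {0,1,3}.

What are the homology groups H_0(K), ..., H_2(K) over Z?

H_0 ≅ Z,  H_1 ≅ Z,  H_2 = 0.

Fix the vertex order 0 < 1 < 2 < 3 < 4 and write every simplex with vertices in increasing order. Then dim K = 2 and the simplices of K are:

  0-simplices (5): [0], [1], [2], [3], [4]
  1-simplices (10): [0,1], [0,2], [0,3], [0,4], [1,2], [1,3], [1,4], [2,3], [2,4], [3,4]
  2-simplices (5): [0,1,3], [0,1,4], [0,2,4], [1,2,3], [2,3,4]

so the chain groups are C_0 ≅ Z^5, C_1 ≅ Z^10, C_2 ≅ Z^5.

∂_1: C_1 → C_0 sends each edge [p,q] (with p < q) to q − p.
This gives a 5×10 integer matrix of rank 4; reducing to Smith normal form yields diagonal entries (1,1,1,1).

The boundary map ∂_2: C_2 → C_1 sends each 2-simplex [p,q,r] to [q,r] − [p,r] + [p,q]. For instance
  ∂[0,2,4] = [2,4] − [0,4] + [0,2],
  ∂[1,2,3] = [2,3] − [1,3] + [1,2].
This gives a 10×5 integer matrix of rank 5; reducing to Smith normal form yields diagonal entries (1,1,1,1,1).

Computing H_k = (kernel of ∂_k) / (image of ∂_{k+1}):

  H_0: rank C_0 − rank ∂_1 = 5 − 4 = 1, and the invariant factors of ∂_1 are all 1, so H_0 = Z.
  H_1: rank ker ∂_1 − rank ∂_2 = (10 − 4) − 5 = 1, and the invariant factors of ∂_2 are all 1, so H_1 = Z.
  H_2: rank ker ∂_2 − rank ∂_3 = (5 − 5) − 0 = 0, and there is no ∂_3, so H_2 = 0.

(K is a triangulation of the Möbius band.)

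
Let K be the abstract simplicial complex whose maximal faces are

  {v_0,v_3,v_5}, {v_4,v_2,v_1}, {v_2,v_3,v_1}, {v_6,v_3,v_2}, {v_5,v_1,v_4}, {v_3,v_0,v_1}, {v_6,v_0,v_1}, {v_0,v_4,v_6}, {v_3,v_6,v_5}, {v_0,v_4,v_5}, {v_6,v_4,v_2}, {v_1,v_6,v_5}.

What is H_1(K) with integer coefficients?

H_1 = Z_2.

Take the total order v_0 < v_1 < v_2 < v_3 < v_4 < v_5 < v_6 on the vertex set. Then K (dimension 2) consists of the simplices:

  0-simplices (7): [v_0], [v_1], [v_2], [v_3], [v_4], [v_5], [v_6]
  1-simplices (18): (18 of them)
  2-simplices (12): (12 of them)

Hence C_0 ≅ Z^7, C_1 ≅ Z^18, C_2 ≅ Z^12.

The boundary map ∂_1: C_1 → C_0 maps an edge to its endpoints' difference, ∂[p,q] = q − p.
This gives a 7×18 integer matrix of rank 6; reducing to Smith normal form yields diagonal entries (1,1,1,1,1,1).

∂_2: C_2 → C_1 acts by ∂[p,q,r] = [q,r] − [p,r] + [p,q]. For instance
  ∂[v_0,v_4,v_5] = [v_4,v_5] − [v_0,v_5] + [v_0,v_4],
  ∂[v_1,v_5,v_6] = [v_5,v_6] − [v_1,v_6] + [v_1,v_5].
As a 18×12 matrix over Z this has rank 12, with invariant factors (1,1,1,1,1,1,1,1,1,1,1,2).

Reading off H_k = ker ∂_k / im ∂_{k+1}:

  H_1: rank ker ∂_1 − rank ∂_2 = (18 − 6) − 12 = 0, and ∂_2 has invariant factor 2 > 1, so H_1 ≅ Z_2.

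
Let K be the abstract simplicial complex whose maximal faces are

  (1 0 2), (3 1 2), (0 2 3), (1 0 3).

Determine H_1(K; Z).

H_1 ≅ 0.

Take the total order 0 < 1 < 2 < 3 on the vertex set. Then K (dimension 2) consists of the simplices:

  0-simplices (4): [0], [1], [2], [3]
  1-simplices (6): [0,1], [0,2], [0,3], [1,2], [1,3], [2,3]
  2-simplices (4): [0,1,2], [0,1,3], [0,2,3], [1,2,3]

so the chain groups are C_0 ≅ Z^4, C_1 ≅ Z^6, C_2 ≅ Z^4.

Boundary ∂_1: C_1 → C_0 is given by ∂[p,q] = [q] − [p].
As a 4×6 matrix over Z this has rank 3, with invariant factors (1,1,1).

∂_2: C_2 → C_1 acts by ∂[p,q,r] = [q,r] − [p,r] + [p,q]. For instance
  ∂[1,2,3] = [2,3] − [1,3] + [1,2],
  ∂[0,1,3] = [1,3] − [0,3] + [0,1].
The resulting 6×4 matrix has rank 3, and its Smith normal form has invariant factors (1,1,1).

Computing H_k = (kernel of ∂_k) / (image of ∂_{k+1}):

  H_1: rank ker ∂_1 − rank ∂_2 = (6 − 3) − 3 = 0, and the invariant factors of ∂_2 are all 1, so H_1 = 0.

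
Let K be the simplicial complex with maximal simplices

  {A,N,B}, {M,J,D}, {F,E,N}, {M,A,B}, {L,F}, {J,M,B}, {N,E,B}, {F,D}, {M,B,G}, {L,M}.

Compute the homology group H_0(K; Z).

H_0 = Z.

Fix the vertex order A < B < D < E < F < G < J < L < M < N and write every simplex with vertices in increasing order. Then dim K = 2 and the simplices of K are:

  0-simplices (10): A, B, D, E, F, G, J, L, M, N
  1-simplices (18): AB, AM, AN, BE, BG, BJ, BM, BN, DF, DJ, DM, EF, EN, FL, FN, GM, JM, LM
  2-simplices (7): ABM, ABN, BEN, BGM, BJM, DJM, EFN

Hence C_0 ≅ Z^10, C_1 ≅ Z^18, C_2 ≅ Z^7.

The boundary map ∂_1: C_1 → C_0 sends each edge [p,q] (with p < q) to q − p. For instance
  ∂EN = N − E.
The resulting 10×18 matrix has rank 9, and its Smith normal form has invariant factors (1,1,1,1,1,1,1,1,1).

∂_2: C_2 → C_1 sends each 2-simplex [p,q,r] to [q,r] − [p,r] + [p,q]. For instance
  ∂BGM = GM − BM + BG,
  ∂BJM = JM − BM + BJ.
The 18×7 boundary matrix has rank 7 and Smith normal form diag(1,1,1,1,1,1,1).

Now H_k = ker ∂_k / im ∂_{k+1}, so:

  H_0: rank C_0 − rank ∂_1 = 10 − 9 = 1, and the invariant factors of ∂_1 are all 1, so H_0 = Z.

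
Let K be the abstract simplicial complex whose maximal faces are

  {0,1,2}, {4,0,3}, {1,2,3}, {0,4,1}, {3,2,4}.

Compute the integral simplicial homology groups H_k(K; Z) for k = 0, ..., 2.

H_0 = Z,  H_1 = Z,  H_2 = 0.

Take the total order 0 < 1 < 2 < 3 < 4 on the vertex set. Then K (dimension 2) consists of the simplices:

  0-simplices (5): [0], [1], [2], [3], [4]
  1-simplices (10): [0,1], [0,2], [0,3], [0,4], [1,2], [1,3], [1,4], [2,3], [2,4], [3,4]
  2-simplices (5): [0,1,2], [0,1,4], [0,3,4], [1,2,3], [2,3,4]

giving chain groups C_0 ≅ Z^5, C_1 ≅ Z^10, C_2 ≅ Z^5.

Boundary ∂_1: C_1 → C_0 sends each edge [p,q] (with p < q) to q − p. For instance
  ∂[0,4] = [4] − [0].
The 5×10 boundary matrix has rank 4 and Smith normal form diag(1,1,1,1).

The boundary map ∂_2: C_2 → C_1 acts by ∂[p,q,r] = [q,r] − [p,r] + [p,q]. For instance
  ∂[0,3,4] = [3,4] − [0,4] + [0,3],
  ∂[1,2,3] = [2,3] − [1,3] + [1,2].
As a 10×5 matrix over Z this has rank 5, with invariant factors (1,1,1,1,1).

Reading off H_k = ker ∂_k / im ∂_{k+1}:

  H_0: rank C_0 − rank ∂_1 = 5 − 4 = 1, and the invariant factors of ∂_1 are all 1, so H_0 ≅ Z.
  H_1: rank ker ∂_1 − rank ∂_2 = (10 − 4) − 5 = 1, and the invariant factors of ∂_2 are all 1, so H_1 ≅ Z.
  H_2: rank ker ∂_2 − rank ∂_3 = (5 − 5) − 0 = 0, and there is no ∂_3, so H_2 ≅ 0.

As a check, the Euler characteristic is 5 − 10 + 5 = 0, which agrees with 1 − 1 + 0 = 0.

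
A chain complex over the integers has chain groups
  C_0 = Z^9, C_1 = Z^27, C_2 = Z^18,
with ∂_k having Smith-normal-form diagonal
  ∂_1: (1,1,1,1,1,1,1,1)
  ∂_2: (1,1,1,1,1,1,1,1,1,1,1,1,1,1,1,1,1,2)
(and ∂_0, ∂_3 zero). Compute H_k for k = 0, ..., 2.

H_0: b_0 = 9 − 0 − 8 = 1; torsion from ∂_1 factors > 1: none. So H_0 = Z.
H_1: b_1 = 27 − 8 − 18 = 1; torsion from ∂_2 factors > 1: [2]. So H_1 = Z ⊕ Z_2.
H_2: b_2 = 18 − 18 − 0 = 0; torsion from ∂_3 factors > 1: none. So H_2 = 0.

H_0 = Z,  H_1 = Z ⊕ Z_2,  H_2 = 0.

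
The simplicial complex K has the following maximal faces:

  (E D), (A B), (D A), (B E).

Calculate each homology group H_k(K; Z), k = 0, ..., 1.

Take the total order A < B < D < E on the vertex set. Then K (dimension 1) consists of the simplices:

  0-simplices (4): A, B, D, E
  1-simplices (4): AB, AD, BE, DE

so the chain groups are C_0 ≅ Z^4, C_1 ≅ Z^4.

The boundary map ∂_1: C_1 → C_0 sends each edge [p,q] (with p < q) to q − p. For instance
  ∂DE = E − D.
As a 4×4 matrix over Z this has rank 3, with invariant factors (1,1,1).

From H_k ≅ ker(∂_k) / im(∂_{k+1}) we obtain:

  H_0: rank C_0 − rank ∂_1 = 4 − 3 = 1, and the invariant factors of ∂_1 are all 1, so H_0 = Z.
  H_1: rank ker ∂_1 − rank ∂_2 = (4 − 3) − 0 = 1, and there is no ∂_2, so H_1 = Z.

As a check, the Euler characteristic is 4 − 4 = 0, which agrees with 1 − 1 = 0.

H_0 ≅ Z,  H_1 ≅ Z.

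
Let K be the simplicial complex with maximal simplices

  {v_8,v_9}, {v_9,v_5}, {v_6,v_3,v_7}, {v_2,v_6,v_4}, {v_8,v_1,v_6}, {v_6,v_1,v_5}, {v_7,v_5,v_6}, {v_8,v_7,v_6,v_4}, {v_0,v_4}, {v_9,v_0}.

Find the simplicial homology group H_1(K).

H_1 ≅ Z^2.

Take the total order v_0 < v_1 < v_2 < v_3 < v_4 < v_5 < v_6 < v_7 < v_8 < v_9 on the vertex set. Then K (dimension 3) consists of the simplices:

  0-simplices (10): [v_0], [v_1], [v_2], [v_3], [v_4], [v_5], [v_6], [v_7], [v_8], [v_9]
  1-simplices (19): (19 of them)
  2-simplices (9): [v_1,v_5,v_6], [v_1,v_6,v_8], [v_2,v_4,v_6], [v_3,v_6,v_7], [v_4,v_6,v_7], [v_4,v_6,v_8], [v_4,v_7,v_8], [v_5,v_6,v_7], [v_6,v_7,v_8]
  3-simplices (1): [v_4,v_6,v_7,v_8]

Hence C_0 ≅ Z^10, C_1 ≅ Z^19, C_2 ≅ Z^9, C_3 ≅ Z^1.

∂_1: C_1 → C_0 sends each edge [p,q] (with p < q) to q − p. For instance
  ∂[v_4,v_6] = [v_6] − [v_4].
As a 10×19 matrix over Z this has rank 9, with invariant factors (1,1,1,1,1,1,1,1,1).

The boundary map ∂_2: C_2 → C_1 sends each 2-simplex [p,q,r] to [q,r] − [p,r] + [p,q]. For instance
  ∂[v_4,v_6,v_8] = [v_6,v_8] − [v_4,v_8] + [v_4,v_6],
  ∂[v_5,v_6,v_7] = [v_6,v_7] − [v_5,v_7] + [v_5,v_6].
The resulting 19×9 matrix has rank 8, and its Smith normal form has invariant factors (1,1,1,1,1,1,1,1).

∂_3: C_3 → C_2 sends each 3-simplex σ to the alternating sum Σ_i (−1)^i (σ with its i-th vertex removed). For instance
  ∂[v_4,v_6,v_7,v_8] = [v_6,v_7,v_8] − [v_4,v_7,v_8] + [v_4,v_6,v_8] − [v_4,v_6,v_7].
This gives a 9×1 integer matrix of rank 1; reducing to Smith normal form yields diagonal entries (1).

Computing H_k = (kernel of ∂_k) / (image of ∂_{k+1}):

  H_1: rank ker ∂_1 − rank ∂_2 = (19 − 9) − 8 = 2, and the invariant factors of ∂_2 are all 1, so H_1 ≅ Z^2.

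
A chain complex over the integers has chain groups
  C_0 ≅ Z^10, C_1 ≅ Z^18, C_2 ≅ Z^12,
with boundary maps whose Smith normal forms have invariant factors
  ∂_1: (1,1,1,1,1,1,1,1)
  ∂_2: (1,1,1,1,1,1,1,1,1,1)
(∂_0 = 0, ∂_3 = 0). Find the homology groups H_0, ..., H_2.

H_0: b_0 = 10 − 0 − 8 = 2; torsion from ∂_1 factors > 1: none. So H_0 ≅ Z^2.
H_1: b_1 = 18 − 8 − 10 = 0; torsion from ∂_2 factors > 1: none. So H_1 ≅ 0.
H_2: b_2 = 12 − 10 − 0 = 2; torsion from ∂_3 factors > 1: none. So H_2 ≅ Z^2.

H_0 ≅ Z^2,  H_1 = 0,  H_2 ≅ Z^2.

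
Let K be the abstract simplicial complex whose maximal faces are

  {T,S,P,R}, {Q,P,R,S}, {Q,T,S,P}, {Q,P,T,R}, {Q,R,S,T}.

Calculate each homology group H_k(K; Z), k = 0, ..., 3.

Order the vertices as P < Q < R < S < T. Listing each simplex with vertices in this order, K has dimension 3 with simplices:

  0-simplices (5): P, Q, R, S, T
  1-simplices (10): PQ, PR, PS, PT, QR, QS, QT, RS, RT, ST
  2-simplices (10): PQR, PQS, PQT, PRS, PRT, PST, QRS, QRT, QST, RST
  3-simplices (5): PQRS, PQRT, PQST, PRST, QRST

Hence C_0 ≅ Z^5, C_1 ≅ Z^10, C_2 ≅ Z^10, C_3 ≅ Z^5.

∂_1: C_1 → C_0 is given by ∂[p,q] = [q] − [p]. For instance
  ∂PQ = Q − P.
This gives a 5×10 integer matrix of rank 4; reducing to Smith normal form yields diagonal entries (1,1,1,1).

The boundary map ∂_2: C_2 → C_1 sends each 2-simplex [p,q,r] to [q,r] − [p,r] + [p,q]. For instance
  ∂PQT = QT − PT + PQ,
  ∂PRS = RS − PS + PR.
The 10×10 boundary matrix has rank 6 and Smith normal form diag(1,1,1,1,1,1).

∂_3: C_3 → C_2 sends each 3-simplex σ to the alternating sum Σ_i (−1)^i (σ with its i-th vertex removed). For instance
  ∂PRST = RST − PST + PRT − PRS,
  ∂PQRS = QRS − PRS + PQS − PQR.
This gives a 10×5 integer matrix of rank 4; reducing to Smith normal form yields diagonal entries (1,1,1,1).

Now H_k = ker ∂_k / im ∂_{k+1}, so:

  H_0: rank C_0 − rank ∂_1 = 5 − 4 = 1, and the invariant factors of ∂_1 are all 1, so H_0 = Z.
  H_1: rank ker ∂_1 − rank ∂_2 = (10 − 4) − 6 = 0, and the invariant factors of ∂_2 are all 1, so H_1 = 0.
  H_2: rank ker ∂_2 − rank ∂_3 = (10 − 6) − 4 = 0, and the invariant factors of ∂_3 are all 1, so H_2 = 0.
  H_3: rank ker ∂_3 − rank ∂_4 = (5 − 4) − 0 = 1, and there is no ∂_4, so H_3 = Z.

As a check, the Euler characteristic is 5 − 10 + 10 − 5 = 0, which agrees with 1 − 0 + 0 − 1 = 0.

H_0 = Z,  H_1 = 0,  H_2 = 0,  H_3 = Z.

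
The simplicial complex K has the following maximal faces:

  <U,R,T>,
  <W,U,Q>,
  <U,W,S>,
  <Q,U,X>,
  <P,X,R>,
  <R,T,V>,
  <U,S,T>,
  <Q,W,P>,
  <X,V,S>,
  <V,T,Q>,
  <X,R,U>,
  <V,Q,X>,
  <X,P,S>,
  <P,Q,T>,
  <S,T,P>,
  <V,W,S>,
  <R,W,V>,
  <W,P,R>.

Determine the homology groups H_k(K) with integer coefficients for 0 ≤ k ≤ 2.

H_0 = Z,  H_1 = Z^2,  H_2 = Z.

Fix the vertex order P < Q < R < S < T < U < V < W < X and write every simplex with vertices in increasing order. Then dim K = 2 and the simplices of K are:

  0-simplices (9): P, Q, R, S, T, U, V, W, X
  1-simplices (27): PQ, PR, PS, PT, PW, PX, QT, QU, QV, QW, QX, RT, RU, RV, RW, RX, ST, SU, SV, SW, SX, TU, TV, UW, UX, VW, VX
  2-simplices (18): PQT, PQW, PRW, PRX, PST, PSX, QTV, QUW, QUX, QVX, RTU, RTV, RUX, RVW, STU, SUW, SVW, SVX

Hence C_0 ≅ Z^9, C_1 ≅ Z^27, C_2 ≅ Z^18.

The boundary map ∂_1: C_1 → C_0 is given by ∂[p,q] = [q] − [p].
The resulting 9×27 matrix has rank 8, and its Smith normal form has invariant factors (1,1,1,1,1,1,1,1).

Boundary ∂_2: C_2 → C_1 acts by ∂[p,q,r] = [q,r] − [p,r] + [p,q]. For instance
  ∂SVW = VW − SW + SV,
  ∂QTV = TV − QV + QT.
This gives a 27×18 integer matrix of rank 17; reducing to Smith normal form yields diagonal entries (1,1,1,1,1,1,1,1,1,1,1,1,1,1,1,1,1).

From H_k ≅ ker(∂_k) / im(∂_{k+1}) we obtain:

  H_0: rank C_0 − rank ∂_1 = 9 − 8 = 1, and the invariant factors of ∂_1 are all 1, so H_0 ≅ Z.
  H_1: rank ker ∂_1 − rank ∂_2 = (27 − 8) − 17 = 2, and the invariant factors of ∂_2 are all 1, so H_1 ≅ Z^2.
  H_2: rank ker ∂_2 − rank ∂_3 = (18 − 17) − 0 = 1, and there is no ∂_3, so H_2 ≅ Z.

As a check, the Euler characteristic is 9 − 27 + 18 = 0, which agrees with 1 − 2 + 1 = 0.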